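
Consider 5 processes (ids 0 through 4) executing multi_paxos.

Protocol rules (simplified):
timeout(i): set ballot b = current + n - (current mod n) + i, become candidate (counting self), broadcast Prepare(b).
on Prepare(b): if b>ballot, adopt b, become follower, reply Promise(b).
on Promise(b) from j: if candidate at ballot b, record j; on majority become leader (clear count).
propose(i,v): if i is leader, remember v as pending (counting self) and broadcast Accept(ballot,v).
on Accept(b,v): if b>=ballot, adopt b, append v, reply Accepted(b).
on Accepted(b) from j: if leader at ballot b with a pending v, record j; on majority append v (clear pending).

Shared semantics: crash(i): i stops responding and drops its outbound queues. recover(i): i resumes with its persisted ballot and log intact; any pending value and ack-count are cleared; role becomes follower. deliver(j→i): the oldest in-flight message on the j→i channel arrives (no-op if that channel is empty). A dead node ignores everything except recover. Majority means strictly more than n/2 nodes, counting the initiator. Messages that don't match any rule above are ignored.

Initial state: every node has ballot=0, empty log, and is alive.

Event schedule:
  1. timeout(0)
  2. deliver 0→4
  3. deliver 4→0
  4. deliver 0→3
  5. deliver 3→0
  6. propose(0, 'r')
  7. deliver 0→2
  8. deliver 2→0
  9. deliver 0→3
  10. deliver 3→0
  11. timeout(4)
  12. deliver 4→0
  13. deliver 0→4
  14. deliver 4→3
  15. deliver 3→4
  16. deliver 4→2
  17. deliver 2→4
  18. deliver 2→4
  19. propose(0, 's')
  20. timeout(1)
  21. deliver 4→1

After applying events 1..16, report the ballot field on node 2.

step 1 timeout(0): 0={cand,b=5,log=-}
step 2 deliver 0→4: 4={foll,b=5,log=-}
step 3 deliver 4→0: —
step 4 deliver 0→3: 3={foll,b=5,log=-}
step 5 deliver 3→0: 0={lead,b=5,log=-}
step 6 propose(0,'r'): —
step 7 deliver 0→2: 2={foll,b=5,log=-}
step 8 deliver 2→0: —
step 9 deliver 0→3: 3={foll,b=5,log=r}
step 10 deliver 3→0: —
step 11 timeout(4): 4={cand,b=14,log=-}
step 12 deliver 4→0: 0={foll,b=14,log=-}
step 13 deliver 0→4: —
step 14 deliver 4→3: 3={foll,b=14,log=r}
step 15 deliver 3→4: —
step 16 deliver 4→2: 2={foll,b=14,log=-}

14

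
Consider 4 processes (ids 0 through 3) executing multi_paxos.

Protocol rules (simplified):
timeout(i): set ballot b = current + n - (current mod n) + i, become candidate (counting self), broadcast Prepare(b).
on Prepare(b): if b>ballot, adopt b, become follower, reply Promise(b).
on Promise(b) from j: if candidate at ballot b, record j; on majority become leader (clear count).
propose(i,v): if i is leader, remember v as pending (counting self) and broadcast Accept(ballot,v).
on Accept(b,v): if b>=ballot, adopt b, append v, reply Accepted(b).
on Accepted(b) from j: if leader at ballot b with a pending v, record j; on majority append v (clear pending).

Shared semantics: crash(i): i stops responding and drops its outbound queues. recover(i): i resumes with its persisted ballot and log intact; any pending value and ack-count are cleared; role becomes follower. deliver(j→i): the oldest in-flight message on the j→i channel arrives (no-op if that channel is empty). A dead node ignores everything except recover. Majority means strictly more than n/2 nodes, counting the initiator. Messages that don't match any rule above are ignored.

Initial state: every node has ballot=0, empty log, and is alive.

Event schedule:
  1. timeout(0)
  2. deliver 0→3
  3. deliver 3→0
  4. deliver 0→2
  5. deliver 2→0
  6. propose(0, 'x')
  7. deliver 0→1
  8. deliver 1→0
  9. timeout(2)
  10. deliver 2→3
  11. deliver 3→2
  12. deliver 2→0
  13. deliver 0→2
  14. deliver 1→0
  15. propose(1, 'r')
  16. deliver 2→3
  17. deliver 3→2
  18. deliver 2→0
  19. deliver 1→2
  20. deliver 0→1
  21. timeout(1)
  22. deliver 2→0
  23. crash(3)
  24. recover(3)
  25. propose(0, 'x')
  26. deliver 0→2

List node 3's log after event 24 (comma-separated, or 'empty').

e1 timeout(0): 0[cand,b=4,-]
e2 deliver 0→3: 3[foll,b=4,-]
e3 deliver 3→0: ·
e4 deliver 0→2: 2[foll,b=4,-]
e5 deliver 2→0: 0[lead,b=4,-]
e6 propose(0,'x'): ·
e7 deliver 0→1: 1[foll,b=4,-]
e8 deliver 1→0: ·
e9 timeout(2): 2[cand,b=10,-]
e10 deliver 2→3: 3[foll,b=10,-]
e11 deliver 3→2: ·
e12 deliver 2→0: 0[foll,b=10,-]
e13 deliver 0→2: ·
e14 deliver 1→0: ·
e15 propose(1,'r'): ·
e16 deliver 2→3: ·
e17 deliver 3→2: ·
e18 deliver 2→0: ·
e19 deliver 1→2: ·
e20 deliver 0→1: 1[foll,b=4,x]
e21 timeout(1): 1[cand,b=9,x]
e22 deliver 2→0: ·
e23 crash(3): 3[✗foll,b=10,-]
e24 recover(3): 3[foll,b=10,-]

empty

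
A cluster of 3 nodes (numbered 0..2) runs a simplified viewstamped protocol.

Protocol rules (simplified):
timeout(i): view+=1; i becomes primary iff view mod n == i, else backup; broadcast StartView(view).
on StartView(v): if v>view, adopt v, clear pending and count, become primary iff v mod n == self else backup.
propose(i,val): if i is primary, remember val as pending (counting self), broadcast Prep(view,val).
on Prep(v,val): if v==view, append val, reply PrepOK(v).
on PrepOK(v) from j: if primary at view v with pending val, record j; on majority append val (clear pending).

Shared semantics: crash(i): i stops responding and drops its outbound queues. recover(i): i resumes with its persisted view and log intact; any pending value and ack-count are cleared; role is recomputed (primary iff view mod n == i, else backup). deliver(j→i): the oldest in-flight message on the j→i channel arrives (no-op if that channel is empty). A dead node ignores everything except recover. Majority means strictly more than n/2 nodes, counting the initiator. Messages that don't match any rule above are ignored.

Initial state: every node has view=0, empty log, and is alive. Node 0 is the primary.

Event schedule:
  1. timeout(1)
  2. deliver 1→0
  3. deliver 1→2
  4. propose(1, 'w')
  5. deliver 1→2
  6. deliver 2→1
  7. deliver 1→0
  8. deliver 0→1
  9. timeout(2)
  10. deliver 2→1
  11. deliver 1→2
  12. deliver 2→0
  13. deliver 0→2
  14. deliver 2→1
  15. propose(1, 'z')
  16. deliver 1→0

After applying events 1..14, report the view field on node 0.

[1] timeout(1) → N1(prim v1 [-])
[2] deliver 1→0 → N0(back v1 [-])
[3] deliver 1→2 → N2(back v1 [-])
[4] propose(1,'w') → ∅
[5] deliver 1→2 → N2(back v1 [w])
[6] deliver 2→1 → N1(prim v1 [w])
[7] deliver 1→0 → N0(back v1 [w])
[8] deliver 0→1 → ∅
[9] timeout(2) → N2(prim v2 [w])
[10] deliver 2→1 → N1(back v2 [w])
[11] deliver 1→2 → ∅
[12] deliver 2→0 → N0(back v2 [w])
[13] deliver 0→2 → ∅
[14] deliver 2→1 → ∅

2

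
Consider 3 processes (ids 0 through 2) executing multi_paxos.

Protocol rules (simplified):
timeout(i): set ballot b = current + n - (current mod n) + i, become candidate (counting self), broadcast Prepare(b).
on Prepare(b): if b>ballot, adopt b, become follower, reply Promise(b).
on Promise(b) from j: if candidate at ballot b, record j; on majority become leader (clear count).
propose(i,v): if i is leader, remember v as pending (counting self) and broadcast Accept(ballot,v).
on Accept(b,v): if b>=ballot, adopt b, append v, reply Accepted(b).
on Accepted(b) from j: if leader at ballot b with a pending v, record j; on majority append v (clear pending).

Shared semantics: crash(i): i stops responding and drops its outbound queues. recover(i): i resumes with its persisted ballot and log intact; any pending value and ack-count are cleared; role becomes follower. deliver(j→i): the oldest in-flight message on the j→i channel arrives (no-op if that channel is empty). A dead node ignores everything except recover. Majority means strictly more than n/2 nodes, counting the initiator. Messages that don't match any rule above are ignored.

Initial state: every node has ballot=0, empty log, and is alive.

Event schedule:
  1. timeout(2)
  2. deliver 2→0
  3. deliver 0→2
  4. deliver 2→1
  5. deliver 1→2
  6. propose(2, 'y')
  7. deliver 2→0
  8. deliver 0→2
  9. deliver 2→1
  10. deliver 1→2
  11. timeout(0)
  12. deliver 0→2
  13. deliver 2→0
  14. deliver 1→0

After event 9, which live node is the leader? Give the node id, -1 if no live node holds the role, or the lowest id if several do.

2

step 1 timeout(2): 2={cand,b=5,log=-}
step 2 deliver 2→0: 0={foll,b=5,log=-}
step 3 deliver 0→2: 2={lead,b=5,log=-}
step 4 deliver 2→1: 1={foll,b=5,log=-}
step 5 deliver 1→2: —
step 6 propose(2,'y'): —
step 7 deliver 2→0: 0={foll,b=5,log=y}
step 8 deliver 0→2: 2={lead,b=5,log=y}
step 9 deliver 2→1: 1={foll,b=5,log=y}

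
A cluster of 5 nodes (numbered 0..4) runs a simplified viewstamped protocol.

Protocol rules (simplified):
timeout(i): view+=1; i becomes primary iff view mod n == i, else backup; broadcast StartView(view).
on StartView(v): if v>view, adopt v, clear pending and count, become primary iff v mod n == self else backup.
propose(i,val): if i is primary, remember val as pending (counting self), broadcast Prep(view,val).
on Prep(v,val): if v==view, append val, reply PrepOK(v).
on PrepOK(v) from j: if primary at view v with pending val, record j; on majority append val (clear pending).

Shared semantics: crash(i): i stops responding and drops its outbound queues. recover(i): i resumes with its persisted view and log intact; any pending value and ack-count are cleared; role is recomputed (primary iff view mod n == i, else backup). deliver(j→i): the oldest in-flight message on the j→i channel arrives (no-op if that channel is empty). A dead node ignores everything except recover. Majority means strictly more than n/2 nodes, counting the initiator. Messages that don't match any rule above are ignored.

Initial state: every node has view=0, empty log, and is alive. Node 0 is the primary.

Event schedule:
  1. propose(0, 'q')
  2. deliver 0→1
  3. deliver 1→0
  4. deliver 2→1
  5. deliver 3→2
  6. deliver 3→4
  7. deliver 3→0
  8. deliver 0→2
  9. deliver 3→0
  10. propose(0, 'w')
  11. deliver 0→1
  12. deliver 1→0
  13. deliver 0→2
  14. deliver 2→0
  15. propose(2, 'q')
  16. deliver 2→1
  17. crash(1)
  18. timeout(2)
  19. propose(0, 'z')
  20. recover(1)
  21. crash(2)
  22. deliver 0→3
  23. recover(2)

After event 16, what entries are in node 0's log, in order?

step 1 propose(0,'q'): —
step 2 deliver 0→1: 1={back,v=0,log=q}
step 3 deliver 1→0: —
step 4 deliver 2→1: —
step 5 deliver 3→2: —
step 6 deliver 3→4: —
step 7 deliver 3→0: —
step 8 deliver 0→2: 2={back,v=0,log=q}
step 9 deliver 3→0: —
step 10 propose(0,'w'): —
step 11 deliver 0→1: 1={back,v=0,log=q,w}
step 12 deliver 1→0: —
step 13 deliver 0→2: 2={back,v=0,log=q,w}
step 14 deliver 2→0: 0={prim,v=0,log=w}
step 15 propose(2,'q'): —
step 16 deliver 2→1: —

w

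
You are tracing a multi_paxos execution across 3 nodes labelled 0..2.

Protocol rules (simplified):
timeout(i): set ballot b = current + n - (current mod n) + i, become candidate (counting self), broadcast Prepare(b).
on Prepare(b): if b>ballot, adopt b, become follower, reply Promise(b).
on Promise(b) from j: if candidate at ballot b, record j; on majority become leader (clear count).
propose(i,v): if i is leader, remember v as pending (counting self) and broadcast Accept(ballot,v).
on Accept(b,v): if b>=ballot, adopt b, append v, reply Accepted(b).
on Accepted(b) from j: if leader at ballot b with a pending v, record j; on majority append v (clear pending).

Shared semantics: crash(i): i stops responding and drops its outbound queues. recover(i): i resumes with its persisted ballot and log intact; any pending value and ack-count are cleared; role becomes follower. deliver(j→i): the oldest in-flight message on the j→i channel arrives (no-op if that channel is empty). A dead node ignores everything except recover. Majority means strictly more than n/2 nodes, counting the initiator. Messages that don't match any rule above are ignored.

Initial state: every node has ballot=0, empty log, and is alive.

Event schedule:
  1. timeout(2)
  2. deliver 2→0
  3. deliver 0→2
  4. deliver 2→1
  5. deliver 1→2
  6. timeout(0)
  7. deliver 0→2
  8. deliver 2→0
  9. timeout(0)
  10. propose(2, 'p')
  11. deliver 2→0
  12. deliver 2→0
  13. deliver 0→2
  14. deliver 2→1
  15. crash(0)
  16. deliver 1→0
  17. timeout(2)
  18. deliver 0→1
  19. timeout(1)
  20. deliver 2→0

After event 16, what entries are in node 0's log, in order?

e1 timeout(2): 2[cand,b=5,-]
e2 deliver 2→0: 0[foll,b=5,-]
e3 deliver 0→2: 2[lead,b=5,-]
e4 deliver 2→1: 1[foll,b=5,-]
e5 deliver 1→2: ·
e6 timeout(0): 0[cand,b=6,-]
e7 deliver 0→2: 2[foll,b=6,-]
e8 deliver 2→0: 0[lead,b=6,-]
e9 timeout(0): 0[cand,b=9,-]
e10 propose(2,'p'): ·
e11 deliver 2→0: ·
e12 deliver 2→0: ·
e13 deliver 0→2: 2[foll,b=9,-]
e14 deliver 2→1: ·
e15 crash(0): 0[✗cand,b=9,-]
e16 deliver 1→0: ·

empty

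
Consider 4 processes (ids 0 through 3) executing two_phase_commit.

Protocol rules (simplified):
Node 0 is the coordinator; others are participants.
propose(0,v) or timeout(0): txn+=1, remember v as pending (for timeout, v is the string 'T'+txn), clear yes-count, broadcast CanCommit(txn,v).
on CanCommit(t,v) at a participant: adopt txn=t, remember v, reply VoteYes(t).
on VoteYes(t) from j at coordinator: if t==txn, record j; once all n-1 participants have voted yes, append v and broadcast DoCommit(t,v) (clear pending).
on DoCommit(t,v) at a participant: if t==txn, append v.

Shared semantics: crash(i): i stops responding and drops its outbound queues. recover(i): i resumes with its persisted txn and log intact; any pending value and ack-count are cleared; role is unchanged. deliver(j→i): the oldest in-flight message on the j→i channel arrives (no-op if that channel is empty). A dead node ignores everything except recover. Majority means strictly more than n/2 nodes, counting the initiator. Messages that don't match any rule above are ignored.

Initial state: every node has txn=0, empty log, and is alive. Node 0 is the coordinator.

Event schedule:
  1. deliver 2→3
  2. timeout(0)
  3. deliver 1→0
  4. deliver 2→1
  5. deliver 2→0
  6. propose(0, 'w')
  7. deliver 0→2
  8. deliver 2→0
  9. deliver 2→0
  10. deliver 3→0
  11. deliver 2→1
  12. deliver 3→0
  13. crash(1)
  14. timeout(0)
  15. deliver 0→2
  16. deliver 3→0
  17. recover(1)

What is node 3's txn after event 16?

[1] deliver 2→3 → ∅
[2] timeout(0) → N0(coor t1 [-])
[3] deliver 1→0 → ∅
[4] deliver 2→1 → ∅
[5] deliver 2→0 → ∅
[6] propose(0,'w') → N0(coor t2 [-])
[7] deliver 0→2 → N2(part t1 [-])
[8] deliver 2→0 → ∅
[9] deliver 2→0 → ∅
[10] deliver 3→0 → ∅
[11] deliver 2→1 → ∅
[12] deliver 3→0 → ∅
[13] crash(1) → N1(✗part t0 [-])
[14] timeout(0) → N0(coor t3 [-])
[15] deliver 0→2 → N2(part t2 [-])
[16] deliver 3→0 → ∅

0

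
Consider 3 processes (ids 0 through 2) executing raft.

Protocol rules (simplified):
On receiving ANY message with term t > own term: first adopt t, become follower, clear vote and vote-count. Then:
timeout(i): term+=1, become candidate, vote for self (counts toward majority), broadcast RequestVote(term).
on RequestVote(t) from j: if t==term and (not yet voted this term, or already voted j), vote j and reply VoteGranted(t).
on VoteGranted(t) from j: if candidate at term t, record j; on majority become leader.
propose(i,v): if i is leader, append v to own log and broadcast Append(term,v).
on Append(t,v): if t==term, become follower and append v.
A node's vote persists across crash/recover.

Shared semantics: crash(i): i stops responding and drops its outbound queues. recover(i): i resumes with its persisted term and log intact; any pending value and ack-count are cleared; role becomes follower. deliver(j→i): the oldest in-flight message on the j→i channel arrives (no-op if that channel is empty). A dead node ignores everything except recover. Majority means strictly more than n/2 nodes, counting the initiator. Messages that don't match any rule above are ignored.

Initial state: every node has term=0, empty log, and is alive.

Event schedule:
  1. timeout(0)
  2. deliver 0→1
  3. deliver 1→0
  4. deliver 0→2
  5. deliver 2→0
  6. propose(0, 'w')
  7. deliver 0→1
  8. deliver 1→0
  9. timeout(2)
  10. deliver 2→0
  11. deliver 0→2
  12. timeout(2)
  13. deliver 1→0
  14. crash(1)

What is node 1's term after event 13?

after 1 — timeout(0): n0:cand/t1/[-]
after 2 — deliver 0→1: n1:foll/t1/[-]
after 3 — deliver 1→0: n0:lead/t1/[-]
after 4 — deliver 0→2: n2:foll/t1/[-]
after 5 — deliver 2→0: ·
after 6 — propose(0,'w'): n0:lead/t1/[w]
after 7 — deliver 0→1: n1:foll/t1/[w]
after 8 — deliver 1→0: ·
after 9 — timeout(2): n2:cand/t2/[-]
after 10 — deliver 2→0: n0:foll/t2/[w]
after 11 — deliver 0→2: ·
after 12 — timeout(2): n2:cand/t3/[-]
after 13 — deliver 1→0: ·

1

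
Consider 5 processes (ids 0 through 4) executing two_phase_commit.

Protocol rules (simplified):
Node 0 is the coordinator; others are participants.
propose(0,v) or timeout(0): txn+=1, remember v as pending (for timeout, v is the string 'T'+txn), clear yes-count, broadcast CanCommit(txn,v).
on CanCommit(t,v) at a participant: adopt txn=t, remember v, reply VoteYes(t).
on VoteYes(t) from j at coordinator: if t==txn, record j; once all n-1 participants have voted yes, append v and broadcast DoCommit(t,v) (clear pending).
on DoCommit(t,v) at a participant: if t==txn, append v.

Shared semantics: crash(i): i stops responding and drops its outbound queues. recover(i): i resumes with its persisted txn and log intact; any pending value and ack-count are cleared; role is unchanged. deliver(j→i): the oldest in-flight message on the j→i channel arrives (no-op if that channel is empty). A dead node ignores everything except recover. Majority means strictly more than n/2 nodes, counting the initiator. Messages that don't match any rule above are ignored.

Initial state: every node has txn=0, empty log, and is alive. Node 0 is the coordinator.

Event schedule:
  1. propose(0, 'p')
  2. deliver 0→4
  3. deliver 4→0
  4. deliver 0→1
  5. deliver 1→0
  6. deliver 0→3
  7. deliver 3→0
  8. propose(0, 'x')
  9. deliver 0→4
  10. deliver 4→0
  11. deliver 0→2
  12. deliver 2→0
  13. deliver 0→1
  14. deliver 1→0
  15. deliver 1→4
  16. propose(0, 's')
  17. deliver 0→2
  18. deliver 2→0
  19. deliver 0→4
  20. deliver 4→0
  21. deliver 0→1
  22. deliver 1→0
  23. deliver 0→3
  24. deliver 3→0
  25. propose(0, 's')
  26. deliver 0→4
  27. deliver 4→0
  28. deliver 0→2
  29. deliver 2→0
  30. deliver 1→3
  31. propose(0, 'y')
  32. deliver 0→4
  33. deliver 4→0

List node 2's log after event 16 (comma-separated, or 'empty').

empty

after 1 — propose(0,'p'): n0:coor/t1/[-]
after 2 — deliver 0→4: n4:part/t1/[-]
after 3 — deliver 4→0: ·
after 4 — deliver 0→1: n1:part/t1/[-]
after 5 — deliver 1→0: ·
after 6 — deliver 0→3: n3:part/t1/[-]
after 7 — deliver 3→0: ·
after 8 — propose(0,'x'): n0:coor/t2/[-]
after 9 — deliver 0→4: n4:part/t2/[-]
after 10 — deliver 4→0: ·
after 11 — deliver 0→2: n2:part/t1/[-]
after 12 — deliver 2→0: ·
after 13 — deliver 0→1: n1:part/t2/[-]
after 14 — deliver 1→0: ·
after 15 — deliver 1→4: ·
after 16 — propose(0,'s'): n0:coor/t3/[-]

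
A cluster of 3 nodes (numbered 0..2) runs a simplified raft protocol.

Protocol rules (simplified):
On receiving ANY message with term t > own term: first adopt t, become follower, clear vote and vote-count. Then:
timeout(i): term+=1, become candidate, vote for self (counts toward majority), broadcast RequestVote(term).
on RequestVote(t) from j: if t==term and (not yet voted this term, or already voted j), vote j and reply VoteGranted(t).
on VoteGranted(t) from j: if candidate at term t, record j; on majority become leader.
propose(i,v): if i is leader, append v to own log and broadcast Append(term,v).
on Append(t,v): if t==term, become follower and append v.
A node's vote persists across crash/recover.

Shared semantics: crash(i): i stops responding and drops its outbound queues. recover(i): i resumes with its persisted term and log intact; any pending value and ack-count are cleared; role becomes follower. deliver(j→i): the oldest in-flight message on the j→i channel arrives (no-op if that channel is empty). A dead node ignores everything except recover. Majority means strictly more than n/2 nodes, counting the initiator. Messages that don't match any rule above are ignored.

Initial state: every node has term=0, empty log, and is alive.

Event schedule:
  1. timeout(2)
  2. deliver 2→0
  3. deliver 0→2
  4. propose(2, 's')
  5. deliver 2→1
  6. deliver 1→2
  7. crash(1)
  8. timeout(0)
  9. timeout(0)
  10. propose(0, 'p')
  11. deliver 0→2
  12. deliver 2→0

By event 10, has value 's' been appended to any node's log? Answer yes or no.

yes

[1] timeout(2) → N2(cand t1 [-])
[2] deliver 2→0 → N0(foll t1 [-])
[3] deliver 0→2 → N2(lead t1 [-])
[4] propose(2,'s') → N2(lead t1 [s])
[5] deliver 2→1 → N1(foll t1 [-])
[6] deliver 1→2 → ∅
[7] crash(1) → N1(✗foll t1 [-])
[8] timeout(0) → N0(cand t2 [-])
[9] timeout(0) → N0(cand t3 [-])
[10] propose(0,'p') → ∅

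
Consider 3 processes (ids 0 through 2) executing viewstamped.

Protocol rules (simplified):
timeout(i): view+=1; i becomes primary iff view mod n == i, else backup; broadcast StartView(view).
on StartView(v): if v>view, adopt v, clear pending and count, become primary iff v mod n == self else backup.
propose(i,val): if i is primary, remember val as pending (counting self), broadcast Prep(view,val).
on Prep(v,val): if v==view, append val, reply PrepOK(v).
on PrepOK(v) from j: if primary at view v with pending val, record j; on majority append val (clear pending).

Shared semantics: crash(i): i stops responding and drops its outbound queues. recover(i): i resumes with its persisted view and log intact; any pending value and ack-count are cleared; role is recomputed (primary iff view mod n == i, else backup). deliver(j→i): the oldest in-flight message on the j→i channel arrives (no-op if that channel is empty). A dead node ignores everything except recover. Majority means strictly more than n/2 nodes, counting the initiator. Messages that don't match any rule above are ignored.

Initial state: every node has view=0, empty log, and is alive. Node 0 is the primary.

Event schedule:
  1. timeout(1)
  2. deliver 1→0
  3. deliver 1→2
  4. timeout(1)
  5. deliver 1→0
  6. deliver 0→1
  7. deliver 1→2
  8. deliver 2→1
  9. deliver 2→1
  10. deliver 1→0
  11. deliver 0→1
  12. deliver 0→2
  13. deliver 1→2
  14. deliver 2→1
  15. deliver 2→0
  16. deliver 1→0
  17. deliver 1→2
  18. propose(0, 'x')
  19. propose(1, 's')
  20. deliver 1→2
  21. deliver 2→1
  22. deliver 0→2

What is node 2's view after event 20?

2

1. timeout(1):  <1:prim v1 ->
2. deliver 1→0:  <0:back v1 ->
3. deliver 1→2:  <2:back v1 ->
4. timeout(1):  <1:back v2 ->
5. deliver 1→0:  <0:back v2 ->
6. deliver 0→1:  nop
7. deliver 1→2:  <2:prim v2 ->
8. deliver 2→1:  nop
9. deliver 2→1:  nop
10. deliver 1→0:  nop
11. deliver 0→1:  nop
12. deliver 0→2:  nop
13. deliver 1→2:  nop
14. deliver 2→1:  nop
15. deliver 2→0:  nop
16. deliver 1→0:  nop
17. deliver 1→2:  nop
18. propose(0,'x'):  nop
19. propose(1,'s'):  nop
20. deliver 1→2:  nop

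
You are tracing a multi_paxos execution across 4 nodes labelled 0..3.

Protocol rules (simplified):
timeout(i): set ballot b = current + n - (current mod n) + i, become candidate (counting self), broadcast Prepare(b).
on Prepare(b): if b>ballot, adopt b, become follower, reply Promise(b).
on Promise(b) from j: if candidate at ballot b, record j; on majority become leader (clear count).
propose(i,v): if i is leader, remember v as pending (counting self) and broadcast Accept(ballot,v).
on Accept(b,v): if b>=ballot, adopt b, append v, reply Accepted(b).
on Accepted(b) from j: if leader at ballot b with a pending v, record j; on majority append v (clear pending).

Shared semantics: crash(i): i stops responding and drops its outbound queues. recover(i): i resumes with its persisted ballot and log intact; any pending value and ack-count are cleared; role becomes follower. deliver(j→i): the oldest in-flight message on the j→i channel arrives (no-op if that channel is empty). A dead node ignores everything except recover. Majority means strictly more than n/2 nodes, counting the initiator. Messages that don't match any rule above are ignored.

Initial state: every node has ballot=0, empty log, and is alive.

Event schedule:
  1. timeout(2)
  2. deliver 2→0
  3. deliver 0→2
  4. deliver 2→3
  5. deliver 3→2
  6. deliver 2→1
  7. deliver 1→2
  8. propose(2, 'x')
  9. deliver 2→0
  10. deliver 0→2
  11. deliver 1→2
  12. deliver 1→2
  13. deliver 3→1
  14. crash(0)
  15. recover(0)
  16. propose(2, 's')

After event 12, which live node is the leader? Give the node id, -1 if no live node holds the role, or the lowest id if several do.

[1] timeout(2) → N2(cand b6 [-])
[2] deliver 2→0 → N0(foll b6 [-])
[3] deliver 0→2 → ∅
[4] deliver 2→3 → N3(foll b6 [-])
[5] deliver 3→2 → N2(lead b6 [-])
[6] deliver 2→1 → N1(foll b6 [-])
[7] deliver 1→2 → ∅
[8] propose(2,'x') → ∅
[9] deliver 2→0 → N0(foll b6 [x])
[10] deliver 0→2 → ∅
[11] deliver 1→2 → ∅
[12] deliver 1→2 → ∅

2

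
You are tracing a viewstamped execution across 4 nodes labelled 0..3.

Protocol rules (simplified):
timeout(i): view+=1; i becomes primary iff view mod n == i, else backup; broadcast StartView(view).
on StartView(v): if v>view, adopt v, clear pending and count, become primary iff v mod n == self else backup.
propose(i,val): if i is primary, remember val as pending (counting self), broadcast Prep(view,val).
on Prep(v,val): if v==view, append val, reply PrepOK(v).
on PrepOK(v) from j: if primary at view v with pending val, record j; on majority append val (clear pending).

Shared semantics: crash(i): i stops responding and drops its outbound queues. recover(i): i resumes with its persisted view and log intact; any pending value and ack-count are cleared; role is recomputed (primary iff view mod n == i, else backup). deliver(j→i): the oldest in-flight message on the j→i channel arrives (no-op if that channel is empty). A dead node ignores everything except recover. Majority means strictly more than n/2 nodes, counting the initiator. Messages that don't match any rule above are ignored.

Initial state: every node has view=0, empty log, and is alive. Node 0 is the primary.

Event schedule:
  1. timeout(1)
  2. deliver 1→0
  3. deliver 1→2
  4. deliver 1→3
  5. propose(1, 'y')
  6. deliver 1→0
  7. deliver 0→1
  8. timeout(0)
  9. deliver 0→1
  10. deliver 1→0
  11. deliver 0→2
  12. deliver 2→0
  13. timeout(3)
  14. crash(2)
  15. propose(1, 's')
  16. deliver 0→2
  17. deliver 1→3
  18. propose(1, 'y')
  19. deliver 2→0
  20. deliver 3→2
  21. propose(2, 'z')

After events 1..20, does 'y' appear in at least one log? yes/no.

after 1 — timeout(1): n1:prim/v1/[-]
after 2 — deliver 1→0: n0:back/v1/[-]
after 3 — deliver 1→2: n2:back/v1/[-]
after 4 — deliver 1→3: n3:back/v1/[-]
after 5 — propose(1,'y'): ·
after 6 — deliver 1→0: n0:back/v1/[y]
after 7 — deliver 0→1: ·
after 8 — timeout(0): n0:back/v2/[y]
after 9 — deliver 0→1: n1:back/v2/[-]
after 10 — deliver 1→0: ·
after 11 — deliver 0→2: n2:prim/v2/[-]
after 12 — deliver 2→0: ·
after 13 — timeout(3): n3:back/v2/[-]
after 14 — crash(2): n2:✗prim/v2/[-]
after 15 — propose(1,'s'): ·
after 16 — deliver 0→2: ·
after 17 — deliver 1→3: ·
after 18 — propose(1,'y'): ·
after 19 — deliver 2→0: ·
after 20 — deliver 3→2: ·

yes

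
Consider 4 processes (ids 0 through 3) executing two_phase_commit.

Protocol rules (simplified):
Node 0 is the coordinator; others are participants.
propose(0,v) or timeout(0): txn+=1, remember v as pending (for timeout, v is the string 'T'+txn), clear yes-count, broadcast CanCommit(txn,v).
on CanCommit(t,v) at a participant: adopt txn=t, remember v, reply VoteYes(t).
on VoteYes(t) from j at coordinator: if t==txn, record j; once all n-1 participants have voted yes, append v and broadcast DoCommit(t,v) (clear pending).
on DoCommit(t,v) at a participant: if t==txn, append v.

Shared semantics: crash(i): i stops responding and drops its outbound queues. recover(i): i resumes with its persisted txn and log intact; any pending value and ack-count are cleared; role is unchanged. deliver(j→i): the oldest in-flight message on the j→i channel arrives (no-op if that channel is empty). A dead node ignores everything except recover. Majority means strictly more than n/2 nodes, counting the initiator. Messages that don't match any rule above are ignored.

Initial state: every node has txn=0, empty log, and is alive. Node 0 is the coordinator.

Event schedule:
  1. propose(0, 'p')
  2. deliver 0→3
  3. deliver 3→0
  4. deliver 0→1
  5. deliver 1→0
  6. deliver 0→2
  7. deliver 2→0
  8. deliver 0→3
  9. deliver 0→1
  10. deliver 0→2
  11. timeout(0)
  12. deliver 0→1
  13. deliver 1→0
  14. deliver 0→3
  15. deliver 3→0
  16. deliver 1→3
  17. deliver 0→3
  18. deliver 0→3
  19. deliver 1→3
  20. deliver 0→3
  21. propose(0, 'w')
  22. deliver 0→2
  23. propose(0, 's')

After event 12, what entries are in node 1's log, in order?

p

[1] propose(0,'p') → N0(coor t1 [-])
[2] deliver 0→3 → N3(part t1 [-])
[3] deliver 3→0 → ∅
[4] deliver 0→1 → N1(part t1 [-])
[5] deliver 1→0 → ∅
[6] deliver 0→2 → N2(part t1 [-])
[7] deliver 2→0 → N0(coor t1 [p])
[8] deliver 0→3 → N3(part t1 [p])
[9] deliver 0→1 → N1(part t1 [p])
[10] deliver 0→2 → N2(part t1 [p])
[11] timeout(0) → N0(coor t2 [p])
[12] deliver 0→1 → N1(part t2 [p])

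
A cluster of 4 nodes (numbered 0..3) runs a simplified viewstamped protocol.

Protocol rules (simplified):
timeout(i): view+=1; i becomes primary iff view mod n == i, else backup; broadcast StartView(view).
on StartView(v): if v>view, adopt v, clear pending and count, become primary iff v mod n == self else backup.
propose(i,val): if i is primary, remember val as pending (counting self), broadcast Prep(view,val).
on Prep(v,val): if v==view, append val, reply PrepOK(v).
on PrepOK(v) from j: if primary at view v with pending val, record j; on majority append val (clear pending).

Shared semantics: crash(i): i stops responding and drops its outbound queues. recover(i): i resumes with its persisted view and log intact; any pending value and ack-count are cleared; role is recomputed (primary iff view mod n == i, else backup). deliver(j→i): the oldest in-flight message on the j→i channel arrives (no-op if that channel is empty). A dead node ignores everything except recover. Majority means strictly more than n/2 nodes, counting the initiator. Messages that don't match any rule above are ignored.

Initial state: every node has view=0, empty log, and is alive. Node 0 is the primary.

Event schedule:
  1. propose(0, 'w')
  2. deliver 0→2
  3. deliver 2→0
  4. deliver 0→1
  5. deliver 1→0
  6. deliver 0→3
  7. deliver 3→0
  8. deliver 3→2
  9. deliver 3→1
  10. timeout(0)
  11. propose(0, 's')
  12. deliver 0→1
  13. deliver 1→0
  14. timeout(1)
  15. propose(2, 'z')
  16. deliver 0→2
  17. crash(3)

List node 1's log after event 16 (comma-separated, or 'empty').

w

step 1 propose(0,'w'): —
step 2 deliver 0→2: 2={back,v=0,log=w}
step 3 deliver 2→0: —
step 4 deliver 0→1: 1={back,v=0,log=w}
step 5 deliver 1→0: 0={prim,v=0,log=w}
step 6 deliver 0→3: 3={back,v=0,log=w}
step 7 deliver 3→0: —
step 8 deliver 3→2: —
step 9 deliver 3→1: —
step 10 timeout(0): 0={back,v=1,log=w}
step 11 propose(0,'s'): —
step 12 deliver 0→1: 1={prim,v=1,log=w}
step 13 deliver 1→0: —
step 14 timeout(1): 1={back,v=2,log=w}
step 15 propose(2,'z'): —
step 16 deliver 0→2: 2={back,v=1,log=w}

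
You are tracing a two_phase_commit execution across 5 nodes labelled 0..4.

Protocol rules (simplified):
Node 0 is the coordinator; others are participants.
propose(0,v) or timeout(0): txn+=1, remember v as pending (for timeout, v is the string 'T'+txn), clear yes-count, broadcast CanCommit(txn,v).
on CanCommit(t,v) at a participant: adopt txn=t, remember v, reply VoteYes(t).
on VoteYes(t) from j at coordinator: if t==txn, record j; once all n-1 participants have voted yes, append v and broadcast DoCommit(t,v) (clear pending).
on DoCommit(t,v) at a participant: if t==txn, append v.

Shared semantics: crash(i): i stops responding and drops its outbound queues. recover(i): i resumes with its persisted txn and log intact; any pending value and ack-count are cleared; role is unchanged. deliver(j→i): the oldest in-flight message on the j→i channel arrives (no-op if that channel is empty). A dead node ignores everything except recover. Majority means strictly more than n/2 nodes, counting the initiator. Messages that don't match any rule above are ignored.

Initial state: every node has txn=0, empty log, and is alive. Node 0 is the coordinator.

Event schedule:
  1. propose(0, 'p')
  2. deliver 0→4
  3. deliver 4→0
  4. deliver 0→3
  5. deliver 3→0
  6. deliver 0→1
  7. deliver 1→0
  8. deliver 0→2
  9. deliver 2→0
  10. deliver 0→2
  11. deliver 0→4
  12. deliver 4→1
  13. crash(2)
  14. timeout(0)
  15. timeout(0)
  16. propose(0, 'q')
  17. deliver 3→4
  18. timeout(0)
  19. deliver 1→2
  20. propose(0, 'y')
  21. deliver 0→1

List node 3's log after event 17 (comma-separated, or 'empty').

empty

e1 propose(0,'p'): 0[coor,t=1,-]
e2 deliver 0→4: 4[part,t=1,-]
e3 deliver 4→0: ·
e4 deliver 0→3: 3[part,t=1,-]
e5 deliver 3→0: ·
e6 deliver 0→1: 1[part,t=1,-]
e7 deliver 1→0: ·
e8 deliver 0→2: 2[part,t=1,-]
e9 deliver 2→0: 0[coor,t=1,p]
e10 deliver 0→2: 2[part,t=1,p]
e11 deliver 0→4: 4[part,t=1,p]
e12 deliver 4→1: ·
e13 crash(2): 2[✗part,t=1,p]
e14 timeout(0): 0[coor,t=2,p]
e15 timeout(0): 0[coor,t=3,p]
e16 propose(0,'q'): 0[coor,t=4,p]
e17 deliver 3→4: ·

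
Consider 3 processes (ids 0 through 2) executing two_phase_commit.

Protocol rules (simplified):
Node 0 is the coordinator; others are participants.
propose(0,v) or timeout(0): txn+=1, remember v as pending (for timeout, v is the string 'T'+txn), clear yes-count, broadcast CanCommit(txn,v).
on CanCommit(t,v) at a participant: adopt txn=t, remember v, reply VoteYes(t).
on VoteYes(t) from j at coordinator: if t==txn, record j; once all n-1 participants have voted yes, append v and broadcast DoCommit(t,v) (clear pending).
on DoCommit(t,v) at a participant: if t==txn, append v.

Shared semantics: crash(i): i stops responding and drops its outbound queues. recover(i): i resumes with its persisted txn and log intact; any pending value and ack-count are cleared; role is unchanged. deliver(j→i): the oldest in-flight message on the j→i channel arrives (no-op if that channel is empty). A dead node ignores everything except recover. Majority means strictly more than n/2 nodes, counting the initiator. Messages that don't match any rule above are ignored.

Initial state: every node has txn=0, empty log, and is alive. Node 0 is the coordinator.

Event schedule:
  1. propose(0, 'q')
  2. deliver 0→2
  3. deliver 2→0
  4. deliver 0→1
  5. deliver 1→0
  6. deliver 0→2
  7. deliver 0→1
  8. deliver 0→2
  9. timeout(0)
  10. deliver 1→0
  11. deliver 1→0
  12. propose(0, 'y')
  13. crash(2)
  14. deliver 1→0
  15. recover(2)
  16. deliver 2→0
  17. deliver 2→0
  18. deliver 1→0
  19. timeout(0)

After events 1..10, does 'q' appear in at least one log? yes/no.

yes

after 1 — propose(0,'q'): n0:coor/t1/[-]
after 2 — deliver 0→2: n2:part/t1/[-]
after 3 — deliver 2→0: ·
after 4 — deliver 0→1: n1:part/t1/[-]
after 5 — deliver 1→0: n0:coor/t1/[q]
after 6 — deliver 0→2: n2:part/t1/[q]
after 7 — deliver 0→1: n1:part/t1/[q]
after 8 — deliver 0→2: ·
after 9 — timeout(0): n0:coor/t2/[q]
after 10 — deliver 1→0: ·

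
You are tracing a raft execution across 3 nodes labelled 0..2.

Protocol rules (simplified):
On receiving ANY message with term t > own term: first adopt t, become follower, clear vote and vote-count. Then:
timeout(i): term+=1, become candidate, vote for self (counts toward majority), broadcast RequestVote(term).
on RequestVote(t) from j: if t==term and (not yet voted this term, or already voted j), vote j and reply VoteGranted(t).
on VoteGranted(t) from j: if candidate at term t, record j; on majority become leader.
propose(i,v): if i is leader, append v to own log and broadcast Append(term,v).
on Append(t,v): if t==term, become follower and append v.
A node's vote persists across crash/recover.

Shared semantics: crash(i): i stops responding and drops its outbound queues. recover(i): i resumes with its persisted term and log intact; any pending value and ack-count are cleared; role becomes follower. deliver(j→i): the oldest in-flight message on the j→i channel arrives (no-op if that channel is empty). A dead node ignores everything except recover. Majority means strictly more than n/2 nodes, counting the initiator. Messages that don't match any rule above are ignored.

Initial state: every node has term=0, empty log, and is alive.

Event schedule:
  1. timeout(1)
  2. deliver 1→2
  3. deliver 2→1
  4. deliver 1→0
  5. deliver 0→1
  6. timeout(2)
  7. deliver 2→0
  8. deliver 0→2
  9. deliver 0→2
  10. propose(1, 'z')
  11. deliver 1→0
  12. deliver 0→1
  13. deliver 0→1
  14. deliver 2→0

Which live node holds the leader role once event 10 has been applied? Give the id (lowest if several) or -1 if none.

1. timeout(1):  <1:cand t1 ->
2. deliver 1→2:  <2:foll t1 ->
3. deliver 2→1:  <1:lead t1 ->
4. deliver 1→0:  <0:foll t1 ->
5. deliver 0→1:  nop
6. timeout(2):  <2:cand t2 ->
7. deliver 2→0:  <0:foll t2 ->
8. deliver 0→2:  <2:lead t2 ->
9. deliver 0→2:  nop
10. propose(1,'z'):  <1:lead t1 z>

1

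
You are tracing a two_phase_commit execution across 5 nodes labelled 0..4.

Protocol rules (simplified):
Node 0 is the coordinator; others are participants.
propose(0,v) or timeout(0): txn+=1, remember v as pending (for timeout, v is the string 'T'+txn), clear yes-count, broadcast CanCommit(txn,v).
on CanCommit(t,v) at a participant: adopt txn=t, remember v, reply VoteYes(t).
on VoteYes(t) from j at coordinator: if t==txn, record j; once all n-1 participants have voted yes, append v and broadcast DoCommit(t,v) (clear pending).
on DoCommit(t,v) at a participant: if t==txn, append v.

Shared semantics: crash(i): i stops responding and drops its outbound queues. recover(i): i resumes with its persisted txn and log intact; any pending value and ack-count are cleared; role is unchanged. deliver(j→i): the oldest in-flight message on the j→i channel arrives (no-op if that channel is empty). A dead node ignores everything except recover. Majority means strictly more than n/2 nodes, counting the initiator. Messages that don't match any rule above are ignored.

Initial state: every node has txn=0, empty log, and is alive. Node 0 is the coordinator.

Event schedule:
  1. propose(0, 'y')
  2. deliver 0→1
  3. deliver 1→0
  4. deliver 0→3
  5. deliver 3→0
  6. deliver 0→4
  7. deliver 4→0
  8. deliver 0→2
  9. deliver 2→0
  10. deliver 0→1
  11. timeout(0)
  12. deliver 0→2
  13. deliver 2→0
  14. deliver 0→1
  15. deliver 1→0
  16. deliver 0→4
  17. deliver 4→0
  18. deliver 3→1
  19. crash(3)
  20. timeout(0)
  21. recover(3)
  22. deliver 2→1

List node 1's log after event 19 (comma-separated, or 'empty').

after 1 — propose(0,'y'): n0:coor/t1/[-]
after 2 — deliver 0→1: n1:part/t1/[-]
after 3 — deliver 1→0: ·
after 4 — deliver 0→3: n3:part/t1/[-]
after 5 — deliver 3→0: ·
after 6 — deliver 0→4: n4:part/t1/[-]
after 7 — deliver 4→0: ·
after 8 — deliver 0→2: n2:part/t1/[-]
after 9 — deliver 2→0: n0:coor/t1/[y]
after 10 — deliver 0→1: n1:part/t1/[y]
after 11 — timeout(0): n0:coor/t2/[y]
after 12 — deliver 0→2: n2:part/t1/[y]
after 13 — deliver 2→0: ·
after 14 — deliver 0→1: n1:part/t2/[y]
after 15 — deliver 1→0: ·
after 16 — deliver 0→4: n4:part/t1/[y]
after 17 — deliver 4→0: ·
after 18 — deliver 3→1: ·
after 19 — crash(3): n3:✗part/t1/[-]

y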